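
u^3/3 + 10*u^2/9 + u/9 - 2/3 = (u/3 + 1)*(u - 2/3)*(u + 1)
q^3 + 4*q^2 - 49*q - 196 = (q - 7)*(q + 4)*(q + 7)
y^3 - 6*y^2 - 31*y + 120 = (y - 8)*(y - 3)*(y + 5)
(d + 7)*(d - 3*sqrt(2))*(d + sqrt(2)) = d^3 - 2*sqrt(2)*d^2 + 7*d^2 - 14*sqrt(2)*d - 6*d - 42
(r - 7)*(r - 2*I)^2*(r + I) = r^4 - 7*r^3 - 3*I*r^3 + 21*I*r^2 - 4*I*r + 28*I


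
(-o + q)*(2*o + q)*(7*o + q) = -14*o^3 + 5*o^2*q + 8*o*q^2 + q^3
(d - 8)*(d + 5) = d^2 - 3*d - 40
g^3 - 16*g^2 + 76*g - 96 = (g - 8)*(g - 6)*(g - 2)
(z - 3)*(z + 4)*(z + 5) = z^3 + 6*z^2 - 7*z - 60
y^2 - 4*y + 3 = (y - 3)*(y - 1)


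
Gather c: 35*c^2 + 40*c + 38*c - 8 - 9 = 35*c^2 + 78*c - 17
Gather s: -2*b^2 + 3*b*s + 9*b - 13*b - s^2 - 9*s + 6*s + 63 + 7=-2*b^2 - 4*b - s^2 + s*(3*b - 3) + 70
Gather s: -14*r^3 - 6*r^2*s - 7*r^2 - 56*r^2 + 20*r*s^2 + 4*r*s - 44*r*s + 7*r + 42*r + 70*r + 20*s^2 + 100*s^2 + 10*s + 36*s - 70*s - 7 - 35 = -14*r^3 - 63*r^2 + 119*r + s^2*(20*r + 120) + s*(-6*r^2 - 40*r - 24) - 42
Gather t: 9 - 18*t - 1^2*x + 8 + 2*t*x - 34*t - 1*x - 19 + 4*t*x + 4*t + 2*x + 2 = t*(6*x - 48)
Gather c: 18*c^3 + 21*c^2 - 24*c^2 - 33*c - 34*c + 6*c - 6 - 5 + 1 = 18*c^3 - 3*c^2 - 61*c - 10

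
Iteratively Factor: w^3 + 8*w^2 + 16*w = (w + 4)*(w^2 + 4*w) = w*(w + 4)*(w + 4)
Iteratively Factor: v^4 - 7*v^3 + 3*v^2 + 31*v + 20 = (v + 1)*(v^3 - 8*v^2 + 11*v + 20) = (v + 1)^2*(v^2 - 9*v + 20) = (v - 4)*(v + 1)^2*(v - 5)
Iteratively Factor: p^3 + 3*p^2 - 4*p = (p)*(p^2 + 3*p - 4) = p*(p + 4)*(p - 1)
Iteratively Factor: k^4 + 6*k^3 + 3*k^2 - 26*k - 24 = (k - 2)*(k^3 + 8*k^2 + 19*k + 12) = (k - 2)*(k + 1)*(k^2 + 7*k + 12) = (k - 2)*(k + 1)*(k + 4)*(k + 3)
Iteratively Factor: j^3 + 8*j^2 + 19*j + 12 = (j + 3)*(j^2 + 5*j + 4) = (j + 3)*(j + 4)*(j + 1)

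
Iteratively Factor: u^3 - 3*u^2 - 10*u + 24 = (u + 3)*(u^2 - 6*u + 8) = (u - 2)*(u + 3)*(u - 4)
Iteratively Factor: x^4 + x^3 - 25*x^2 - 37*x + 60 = (x - 5)*(x^3 + 6*x^2 + 5*x - 12) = (x - 5)*(x + 4)*(x^2 + 2*x - 3) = (x - 5)*(x - 1)*(x + 4)*(x + 3)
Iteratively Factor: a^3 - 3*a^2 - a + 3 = (a - 3)*(a^2 - 1) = (a - 3)*(a + 1)*(a - 1)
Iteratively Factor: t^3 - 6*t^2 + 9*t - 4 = (t - 1)*(t^2 - 5*t + 4) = (t - 4)*(t - 1)*(t - 1)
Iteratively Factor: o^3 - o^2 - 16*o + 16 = (o - 4)*(o^2 + 3*o - 4) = (o - 4)*(o + 4)*(o - 1)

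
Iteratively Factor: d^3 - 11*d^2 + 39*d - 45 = (d - 3)*(d^2 - 8*d + 15) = (d - 5)*(d - 3)*(d - 3)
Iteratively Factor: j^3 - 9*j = (j)*(j^2 - 9) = j*(j - 3)*(j + 3)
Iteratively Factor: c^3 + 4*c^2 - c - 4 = (c - 1)*(c^2 + 5*c + 4) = (c - 1)*(c + 4)*(c + 1)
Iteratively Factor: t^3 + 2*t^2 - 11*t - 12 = (t - 3)*(t^2 + 5*t + 4) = (t - 3)*(t + 1)*(t + 4)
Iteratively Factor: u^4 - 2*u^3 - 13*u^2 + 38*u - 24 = (u - 1)*(u^3 - u^2 - 14*u + 24) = (u - 2)*(u - 1)*(u^2 + u - 12) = (u - 3)*(u - 2)*(u - 1)*(u + 4)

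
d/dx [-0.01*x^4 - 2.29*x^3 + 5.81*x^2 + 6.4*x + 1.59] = -0.04*x^3 - 6.87*x^2 + 11.62*x + 6.4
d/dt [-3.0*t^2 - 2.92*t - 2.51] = -6.0*t - 2.92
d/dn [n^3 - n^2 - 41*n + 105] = 3*n^2 - 2*n - 41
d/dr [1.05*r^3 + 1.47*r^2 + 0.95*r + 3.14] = 3.15*r^2 + 2.94*r + 0.95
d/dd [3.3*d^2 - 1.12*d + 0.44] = 6.6*d - 1.12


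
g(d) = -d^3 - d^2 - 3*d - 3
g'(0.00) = -3.00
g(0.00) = -3.00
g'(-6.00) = -99.00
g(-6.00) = 195.00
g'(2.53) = -27.26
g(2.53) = -33.19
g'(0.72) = -6.00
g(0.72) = -6.05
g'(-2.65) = -18.77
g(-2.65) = 16.54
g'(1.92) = -17.90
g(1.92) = -19.52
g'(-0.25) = -2.69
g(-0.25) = -2.30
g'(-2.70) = -19.47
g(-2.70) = 17.49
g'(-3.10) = -25.63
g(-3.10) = 26.48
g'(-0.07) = -2.87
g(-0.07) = -2.79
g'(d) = -3*d^2 - 2*d - 3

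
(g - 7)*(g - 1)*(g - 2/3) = g^3 - 26*g^2/3 + 37*g/3 - 14/3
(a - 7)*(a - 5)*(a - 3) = a^3 - 15*a^2 + 71*a - 105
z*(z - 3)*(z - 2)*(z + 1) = z^4 - 4*z^3 + z^2 + 6*z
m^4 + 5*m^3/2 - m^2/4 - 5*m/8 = m*(m - 1/2)*(m + 1/2)*(m + 5/2)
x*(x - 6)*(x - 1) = x^3 - 7*x^2 + 6*x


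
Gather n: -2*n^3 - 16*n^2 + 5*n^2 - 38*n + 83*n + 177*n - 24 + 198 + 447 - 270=-2*n^3 - 11*n^2 + 222*n + 351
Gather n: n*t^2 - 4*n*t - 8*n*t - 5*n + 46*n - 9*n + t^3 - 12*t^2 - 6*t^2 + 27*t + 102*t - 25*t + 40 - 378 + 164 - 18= n*(t^2 - 12*t + 32) + t^3 - 18*t^2 + 104*t - 192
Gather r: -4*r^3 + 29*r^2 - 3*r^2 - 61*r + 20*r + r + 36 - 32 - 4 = -4*r^3 + 26*r^2 - 40*r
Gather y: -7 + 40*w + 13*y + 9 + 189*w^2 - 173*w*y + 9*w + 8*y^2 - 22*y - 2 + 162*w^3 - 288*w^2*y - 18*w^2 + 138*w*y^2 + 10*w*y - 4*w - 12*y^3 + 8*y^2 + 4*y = 162*w^3 + 171*w^2 + 45*w - 12*y^3 + y^2*(138*w + 16) + y*(-288*w^2 - 163*w - 5)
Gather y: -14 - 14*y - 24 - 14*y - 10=-28*y - 48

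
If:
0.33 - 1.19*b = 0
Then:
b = 0.28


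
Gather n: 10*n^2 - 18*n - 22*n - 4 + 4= 10*n^2 - 40*n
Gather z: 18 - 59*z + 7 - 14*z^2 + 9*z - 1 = -14*z^2 - 50*z + 24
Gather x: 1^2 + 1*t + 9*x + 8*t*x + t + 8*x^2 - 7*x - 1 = 2*t + 8*x^2 + x*(8*t + 2)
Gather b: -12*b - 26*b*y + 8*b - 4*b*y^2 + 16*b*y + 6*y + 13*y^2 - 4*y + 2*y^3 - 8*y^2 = b*(-4*y^2 - 10*y - 4) + 2*y^3 + 5*y^2 + 2*y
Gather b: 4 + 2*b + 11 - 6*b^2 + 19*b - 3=-6*b^2 + 21*b + 12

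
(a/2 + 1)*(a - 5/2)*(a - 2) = a^3/2 - 5*a^2/4 - 2*a + 5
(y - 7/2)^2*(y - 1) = y^3 - 8*y^2 + 77*y/4 - 49/4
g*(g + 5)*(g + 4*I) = g^3 + 5*g^2 + 4*I*g^2 + 20*I*g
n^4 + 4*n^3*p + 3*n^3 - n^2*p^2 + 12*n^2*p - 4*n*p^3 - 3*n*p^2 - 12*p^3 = (n + 3)*(n - p)*(n + p)*(n + 4*p)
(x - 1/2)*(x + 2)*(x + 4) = x^3 + 11*x^2/2 + 5*x - 4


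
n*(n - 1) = n^2 - n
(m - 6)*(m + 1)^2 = m^3 - 4*m^2 - 11*m - 6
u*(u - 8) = u^2 - 8*u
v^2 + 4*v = v*(v + 4)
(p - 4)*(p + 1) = p^2 - 3*p - 4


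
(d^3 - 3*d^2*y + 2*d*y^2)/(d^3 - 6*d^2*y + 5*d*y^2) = (-d + 2*y)/(-d + 5*y)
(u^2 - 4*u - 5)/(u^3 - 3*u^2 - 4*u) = (u - 5)/(u*(u - 4))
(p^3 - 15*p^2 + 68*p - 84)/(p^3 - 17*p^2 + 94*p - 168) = (p - 2)/(p - 4)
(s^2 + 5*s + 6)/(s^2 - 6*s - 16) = (s + 3)/(s - 8)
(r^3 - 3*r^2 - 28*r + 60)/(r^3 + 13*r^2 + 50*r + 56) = (r^3 - 3*r^2 - 28*r + 60)/(r^3 + 13*r^2 + 50*r + 56)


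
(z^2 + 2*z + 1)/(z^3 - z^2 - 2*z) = (z + 1)/(z*(z - 2))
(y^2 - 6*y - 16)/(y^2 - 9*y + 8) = (y + 2)/(y - 1)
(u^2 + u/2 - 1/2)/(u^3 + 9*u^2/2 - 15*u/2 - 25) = (2*u^2 + u - 1)/(2*u^3 + 9*u^2 - 15*u - 50)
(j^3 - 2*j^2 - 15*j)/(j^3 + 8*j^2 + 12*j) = (j^2 - 2*j - 15)/(j^2 + 8*j + 12)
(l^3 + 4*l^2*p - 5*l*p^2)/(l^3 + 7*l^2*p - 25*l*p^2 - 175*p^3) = l*(-l + p)/(-l^2 - 2*l*p + 35*p^2)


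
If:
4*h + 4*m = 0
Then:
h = -m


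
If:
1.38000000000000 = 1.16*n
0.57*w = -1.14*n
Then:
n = 1.19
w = -2.38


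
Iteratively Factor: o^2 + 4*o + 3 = (o + 3)*(o + 1)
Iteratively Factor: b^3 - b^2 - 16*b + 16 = (b - 4)*(b^2 + 3*b - 4) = (b - 4)*(b + 4)*(b - 1)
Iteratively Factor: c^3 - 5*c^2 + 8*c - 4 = (c - 1)*(c^2 - 4*c + 4) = (c - 2)*(c - 1)*(c - 2)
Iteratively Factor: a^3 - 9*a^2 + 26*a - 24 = (a - 3)*(a^2 - 6*a + 8) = (a - 3)*(a - 2)*(a - 4)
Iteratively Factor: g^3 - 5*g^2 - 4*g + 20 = (g - 2)*(g^2 - 3*g - 10) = (g - 5)*(g - 2)*(g + 2)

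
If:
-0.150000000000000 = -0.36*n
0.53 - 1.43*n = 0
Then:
No Solution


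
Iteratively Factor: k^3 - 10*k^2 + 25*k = (k - 5)*(k^2 - 5*k) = (k - 5)^2*(k)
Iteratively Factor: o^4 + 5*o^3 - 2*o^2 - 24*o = (o + 4)*(o^3 + o^2 - 6*o) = o*(o + 4)*(o^2 + o - 6) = o*(o + 3)*(o + 4)*(o - 2)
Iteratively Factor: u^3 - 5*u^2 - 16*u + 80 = (u - 5)*(u^2 - 16) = (u - 5)*(u + 4)*(u - 4)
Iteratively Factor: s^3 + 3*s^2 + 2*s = (s + 2)*(s^2 + s) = s*(s + 2)*(s + 1)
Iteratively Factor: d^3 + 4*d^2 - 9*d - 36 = (d + 4)*(d^2 - 9) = (d - 3)*(d + 4)*(d + 3)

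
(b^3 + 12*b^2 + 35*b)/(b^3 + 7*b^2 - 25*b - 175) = b/(b - 5)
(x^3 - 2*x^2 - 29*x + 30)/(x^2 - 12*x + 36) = (x^2 + 4*x - 5)/(x - 6)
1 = 1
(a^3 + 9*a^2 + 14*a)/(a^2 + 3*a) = (a^2 + 9*a + 14)/(a + 3)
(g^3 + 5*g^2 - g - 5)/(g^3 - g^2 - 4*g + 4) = (g^2 + 6*g + 5)/(g^2 - 4)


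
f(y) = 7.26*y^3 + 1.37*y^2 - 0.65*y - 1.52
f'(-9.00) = 1738.87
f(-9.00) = -5177.24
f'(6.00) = 799.87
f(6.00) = 1612.06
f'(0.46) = 5.22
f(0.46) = -0.82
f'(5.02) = 561.97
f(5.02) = 948.18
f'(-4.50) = 428.06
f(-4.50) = -632.42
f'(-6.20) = 819.59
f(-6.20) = -1675.09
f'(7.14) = 1129.25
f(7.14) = 2706.28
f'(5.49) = 670.84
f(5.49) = 1237.51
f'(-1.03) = 19.63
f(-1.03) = -7.33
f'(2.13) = 104.00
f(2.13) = 73.47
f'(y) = 21.78*y^2 + 2.74*y - 0.65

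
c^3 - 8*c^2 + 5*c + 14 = (c - 7)*(c - 2)*(c + 1)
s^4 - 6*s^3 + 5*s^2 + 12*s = s*(s - 4)*(s - 3)*(s + 1)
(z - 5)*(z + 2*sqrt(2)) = z^2 - 5*z + 2*sqrt(2)*z - 10*sqrt(2)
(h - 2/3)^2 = h^2 - 4*h/3 + 4/9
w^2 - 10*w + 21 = (w - 7)*(w - 3)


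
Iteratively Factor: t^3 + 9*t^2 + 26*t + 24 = (t + 4)*(t^2 + 5*t + 6) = (t + 2)*(t + 4)*(t + 3)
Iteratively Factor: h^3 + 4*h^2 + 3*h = (h)*(h^2 + 4*h + 3) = h*(h + 3)*(h + 1)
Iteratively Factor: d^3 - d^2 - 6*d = (d)*(d^2 - d - 6) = d*(d - 3)*(d + 2)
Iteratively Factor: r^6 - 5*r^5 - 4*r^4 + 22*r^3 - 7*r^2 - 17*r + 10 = (r - 5)*(r^5 - 4*r^3 + 2*r^2 + 3*r - 2) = (r - 5)*(r - 1)*(r^4 + r^3 - 3*r^2 - r + 2) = (r - 5)*(r - 1)*(r + 1)*(r^3 - 3*r + 2) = (r - 5)*(r - 1)^2*(r + 1)*(r^2 + r - 2) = (r - 5)*(r - 1)^3*(r + 1)*(r + 2)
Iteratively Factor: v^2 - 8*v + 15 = (v - 5)*(v - 3)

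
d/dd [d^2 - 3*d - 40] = 2*d - 3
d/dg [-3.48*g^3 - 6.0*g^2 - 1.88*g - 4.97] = -10.44*g^2 - 12.0*g - 1.88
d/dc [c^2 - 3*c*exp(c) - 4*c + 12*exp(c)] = -3*c*exp(c) + 2*c + 9*exp(c) - 4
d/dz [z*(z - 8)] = 2*z - 8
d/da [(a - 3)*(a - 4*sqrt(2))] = 2*a - 4*sqrt(2) - 3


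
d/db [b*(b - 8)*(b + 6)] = 3*b^2 - 4*b - 48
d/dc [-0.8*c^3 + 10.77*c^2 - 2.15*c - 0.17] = -2.4*c^2 + 21.54*c - 2.15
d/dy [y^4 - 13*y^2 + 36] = 4*y^3 - 26*y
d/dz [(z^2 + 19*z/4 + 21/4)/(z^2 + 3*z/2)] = (-26*z^2 - 84*z - 63)/(2*z^2*(4*z^2 + 12*z + 9))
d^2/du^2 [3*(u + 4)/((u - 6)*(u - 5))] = 6*(u^3 + 12*u^2 - 222*u + 694)/(u^6 - 33*u^5 + 453*u^4 - 3311*u^3 + 13590*u^2 - 29700*u + 27000)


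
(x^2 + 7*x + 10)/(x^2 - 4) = (x + 5)/(x - 2)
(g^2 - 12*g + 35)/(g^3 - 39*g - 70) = (g - 5)/(g^2 + 7*g + 10)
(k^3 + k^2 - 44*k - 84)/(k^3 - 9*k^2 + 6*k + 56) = (k + 6)/(k - 4)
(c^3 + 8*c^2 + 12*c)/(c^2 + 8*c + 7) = c*(c^2 + 8*c + 12)/(c^2 + 8*c + 7)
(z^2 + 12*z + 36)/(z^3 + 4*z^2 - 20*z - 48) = (z + 6)/(z^2 - 2*z - 8)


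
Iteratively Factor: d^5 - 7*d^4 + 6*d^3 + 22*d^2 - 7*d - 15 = (d - 5)*(d^4 - 2*d^3 - 4*d^2 + 2*d + 3) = (d - 5)*(d - 3)*(d^3 + d^2 - d - 1) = (d - 5)*(d - 3)*(d - 1)*(d^2 + 2*d + 1) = (d - 5)*(d - 3)*(d - 1)*(d + 1)*(d + 1)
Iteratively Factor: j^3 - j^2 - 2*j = (j)*(j^2 - j - 2) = j*(j - 2)*(j + 1)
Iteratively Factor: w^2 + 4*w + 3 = (w + 3)*(w + 1)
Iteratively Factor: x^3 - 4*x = (x - 2)*(x^2 + 2*x) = (x - 2)*(x + 2)*(x)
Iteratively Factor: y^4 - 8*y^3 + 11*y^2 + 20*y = (y - 5)*(y^3 - 3*y^2 - 4*y) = y*(y - 5)*(y^2 - 3*y - 4) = y*(y - 5)*(y - 4)*(y + 1)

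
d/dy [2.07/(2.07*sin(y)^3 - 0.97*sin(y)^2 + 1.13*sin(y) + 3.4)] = (-12.8547*sin(y)^2 + 4.0158*sin(y) - 2.3391)*cos(y)/(2.07*sin(y)^3 - 0.97*sin(y)^2 + 1.13*sin(y) + 3.4)^2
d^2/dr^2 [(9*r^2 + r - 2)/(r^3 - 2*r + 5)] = 2*(9*r^6 + 3*r^5 + 42*r^4 - 313*r^3 - 18*r^2 + 30*r + 227)/(r^9 - 6*r^7 + 15*r^6 + 12*r^5 - 60*r^4 + 67*r^3 + 60*r^2 - 150*r + 125)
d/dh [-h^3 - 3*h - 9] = -3*h^2 - 3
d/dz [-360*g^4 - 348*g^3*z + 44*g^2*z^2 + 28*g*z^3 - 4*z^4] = -348*g^3 + 88*g^2*z + 84*g*z^2 - 16*z^3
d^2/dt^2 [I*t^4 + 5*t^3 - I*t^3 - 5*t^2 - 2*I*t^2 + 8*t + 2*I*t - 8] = 12*I*t^2 + 6*t*(5 - I) - 10 - 4*I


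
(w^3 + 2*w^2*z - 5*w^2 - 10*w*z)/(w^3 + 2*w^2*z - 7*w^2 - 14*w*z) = (w - 5)/(w - 7)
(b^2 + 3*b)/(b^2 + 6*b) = (b + 3)/(b + 6)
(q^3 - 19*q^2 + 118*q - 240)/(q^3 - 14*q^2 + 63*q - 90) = (q - 8)/(q - 3)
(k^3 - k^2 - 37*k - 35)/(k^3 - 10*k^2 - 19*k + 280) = (k + 1)/(k - 8)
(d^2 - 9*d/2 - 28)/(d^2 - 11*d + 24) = (d + 7/2)/(d - 3)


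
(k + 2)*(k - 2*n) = k^2 - 2*k*n + 2*k - 4*n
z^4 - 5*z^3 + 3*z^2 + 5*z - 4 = (z - 4)*(z - 1)^2*(z + 1)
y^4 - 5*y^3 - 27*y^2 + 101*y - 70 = (y - 7)*(y - 2)*(y - 1)*(y + 5)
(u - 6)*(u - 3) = u^2 - 9*u + 18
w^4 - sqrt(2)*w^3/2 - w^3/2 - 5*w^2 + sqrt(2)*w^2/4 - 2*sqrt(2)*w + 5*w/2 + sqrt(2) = (w - 1/2)*(w - 2*sqrt(2))*(w + sqrt(2)/2)*(w + sqrt(2))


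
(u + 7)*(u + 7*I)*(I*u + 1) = I*u^3 - 6*u^2 + 7*I*u^2 - 42*u + 7*I*u + 49*I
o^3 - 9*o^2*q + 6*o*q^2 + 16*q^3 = (o - 8*q)*(o - 2*q)*(o + q)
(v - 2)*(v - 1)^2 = v^3 - 4*v^2 + 5*v - 2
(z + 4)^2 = z^2 + 8*z + 16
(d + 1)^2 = d^2 + 2*d + 1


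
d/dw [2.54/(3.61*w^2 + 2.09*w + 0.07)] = (-18.3388*w - 5.3086)/(3.61*w^2 + 2.09*w + 0.07)^2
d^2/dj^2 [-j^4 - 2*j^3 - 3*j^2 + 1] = -12*j^2 - 12*j - 6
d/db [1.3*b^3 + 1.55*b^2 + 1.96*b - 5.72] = 3.9*b^2 + 3.1*b + 1.96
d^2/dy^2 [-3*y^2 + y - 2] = -6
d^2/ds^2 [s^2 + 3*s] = 2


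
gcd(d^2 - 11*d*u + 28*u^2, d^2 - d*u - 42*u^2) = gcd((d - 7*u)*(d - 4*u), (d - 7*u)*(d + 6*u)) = -d + 7*u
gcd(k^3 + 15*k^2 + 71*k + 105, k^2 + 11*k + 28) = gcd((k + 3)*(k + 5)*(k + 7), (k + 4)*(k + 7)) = k + 7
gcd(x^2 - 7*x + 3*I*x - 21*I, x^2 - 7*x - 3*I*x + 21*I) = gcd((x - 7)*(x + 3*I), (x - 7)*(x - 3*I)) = x - 7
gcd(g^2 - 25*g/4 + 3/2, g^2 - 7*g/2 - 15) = g - 6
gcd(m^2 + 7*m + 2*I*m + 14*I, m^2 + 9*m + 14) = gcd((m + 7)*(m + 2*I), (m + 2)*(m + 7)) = m + 7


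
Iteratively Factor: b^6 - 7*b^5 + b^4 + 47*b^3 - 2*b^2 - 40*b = (b - 4)*(b^5 - 3*b^4 - 11*b^3 + 3*b^2 + 10*b) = (b - 4)*(b + 1)*(b^4 - 4*b^3 - 7*b^2 + 10*b) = (b - 4)*(b - 1)*(b + 1)*(b^3 - 3*b^2 - 10*b) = (b - 4)*(b - 1)*(b + 1)*(b + 2)*(b^2 - 5*b) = b*(b - 4)*(b - 1)*(b + 1)*(b + 2)*(b - 5)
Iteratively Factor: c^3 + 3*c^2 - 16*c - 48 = (c + 4)*(c^2 - c - 12) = (c + 3)*(c + 4)*(c - 4)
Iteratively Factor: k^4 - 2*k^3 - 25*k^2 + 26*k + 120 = (k - 3)*(k^3 + k^2 - 22*k - 40) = (k - 5)*(k - 3)*(k^2 + 6*k + 8) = (k - 5)*(k - 3)*(k + 2)*(k + 4)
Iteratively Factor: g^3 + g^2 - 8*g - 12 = (g + 2)*(g^2 - g - 6) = (g + 2)^2*(g - 3)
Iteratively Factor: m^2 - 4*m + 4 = (m - 2)*(m - 2)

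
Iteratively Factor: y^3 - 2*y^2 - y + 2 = (y - 2)*(y^2 - 1) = (y - 2)*(y - 1)*(y + 1)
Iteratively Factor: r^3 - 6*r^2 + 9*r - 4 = (r - 1)*(r^2 - 5*r + 4) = (r - 1)^2*(r - 4)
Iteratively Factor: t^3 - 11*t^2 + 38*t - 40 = (t - 2)*(t^2 - 9*t + 20) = (t - 4)*(t - 2)*(t - 5)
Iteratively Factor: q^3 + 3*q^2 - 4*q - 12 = (q - 2)*(q^2 + 5*q + 6) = (q - 2)*(q + 3)*(q + 2)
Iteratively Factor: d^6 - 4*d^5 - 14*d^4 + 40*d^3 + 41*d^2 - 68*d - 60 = (d - 2)*(d^5 - 2*d^4 - 18*d^3 + 4*d^2 + 49*d + 30) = (d - 2)^2*(d^4 - 18*d^2 - 32*d - 15) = (d - 2)^2*(d + 1)*(d^3 - d^2 - 17*d - 15) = (d - 2)^2*(d + 1)^2*(d^2 - 2*d - 15) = (d - 2)^2*(d + 1)^2*(d + 3)*(d - 5)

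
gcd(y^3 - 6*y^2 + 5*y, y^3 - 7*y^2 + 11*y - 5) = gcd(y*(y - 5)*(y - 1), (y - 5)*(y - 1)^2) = y^2 - 6*y + 5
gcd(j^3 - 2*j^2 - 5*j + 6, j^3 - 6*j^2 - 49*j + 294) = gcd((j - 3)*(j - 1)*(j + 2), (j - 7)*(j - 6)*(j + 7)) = 1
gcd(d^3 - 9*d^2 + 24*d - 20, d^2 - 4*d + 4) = d^2 - 4*d + 4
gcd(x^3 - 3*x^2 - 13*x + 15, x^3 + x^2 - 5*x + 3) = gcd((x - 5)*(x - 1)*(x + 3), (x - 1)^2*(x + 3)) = x^2 + 2*x - 3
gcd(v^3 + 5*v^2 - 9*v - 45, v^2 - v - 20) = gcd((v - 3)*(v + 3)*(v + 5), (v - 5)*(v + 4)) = 1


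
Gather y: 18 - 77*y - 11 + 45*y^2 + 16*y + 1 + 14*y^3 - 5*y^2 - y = 14*y^3 + 40*y^2 - 62*y + 8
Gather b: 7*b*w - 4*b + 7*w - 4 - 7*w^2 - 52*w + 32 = b*(7*w - 4) - 7*w^2 - 45*w + 28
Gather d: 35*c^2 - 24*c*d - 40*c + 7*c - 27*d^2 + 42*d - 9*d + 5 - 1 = 35*c^2 - 33*c - 27*d^2 + d*(33 - 24*c) + 4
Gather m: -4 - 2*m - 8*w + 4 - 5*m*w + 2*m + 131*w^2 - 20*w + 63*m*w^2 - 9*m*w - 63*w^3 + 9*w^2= m*(63*w^2 - 14*w) - 63*w^3 + 140*w^2 - 28*w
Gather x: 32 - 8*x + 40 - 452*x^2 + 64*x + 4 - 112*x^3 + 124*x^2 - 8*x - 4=-112*x^3 - 328*x^2 + 48*x + 72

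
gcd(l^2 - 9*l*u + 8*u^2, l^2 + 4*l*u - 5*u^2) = -l + u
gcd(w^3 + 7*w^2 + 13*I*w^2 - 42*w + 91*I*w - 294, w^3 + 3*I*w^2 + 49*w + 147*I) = w + 7*I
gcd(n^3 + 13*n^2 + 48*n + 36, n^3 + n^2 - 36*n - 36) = n^2 + 7*n + 6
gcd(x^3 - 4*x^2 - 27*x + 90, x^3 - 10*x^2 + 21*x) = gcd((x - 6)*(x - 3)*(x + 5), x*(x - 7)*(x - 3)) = x - 3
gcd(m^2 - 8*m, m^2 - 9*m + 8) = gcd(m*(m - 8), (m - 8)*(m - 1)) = m - 8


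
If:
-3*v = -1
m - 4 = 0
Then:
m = 4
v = 1/3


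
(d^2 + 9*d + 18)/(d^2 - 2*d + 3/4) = 4*(d^2 + 9*d + 18)/(4*d^2 - 8*d + 3)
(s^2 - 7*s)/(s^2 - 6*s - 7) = s/(s + 1)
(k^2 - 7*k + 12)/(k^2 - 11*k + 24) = (k - 4)/(k - 8)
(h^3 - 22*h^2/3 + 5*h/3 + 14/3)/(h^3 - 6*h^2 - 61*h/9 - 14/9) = 3*(h - 1)/(3*h + 1)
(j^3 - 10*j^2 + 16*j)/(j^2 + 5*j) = (j^2 - 10*j + 16)/(j + 5)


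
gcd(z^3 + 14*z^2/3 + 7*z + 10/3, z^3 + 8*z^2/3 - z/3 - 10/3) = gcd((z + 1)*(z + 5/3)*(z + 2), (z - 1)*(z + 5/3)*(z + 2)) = z^2 + 11*z/3 + 10/3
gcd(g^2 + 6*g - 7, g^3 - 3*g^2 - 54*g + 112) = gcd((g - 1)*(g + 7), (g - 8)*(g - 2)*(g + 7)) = g + 7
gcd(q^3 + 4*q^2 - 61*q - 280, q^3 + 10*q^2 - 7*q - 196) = q + 7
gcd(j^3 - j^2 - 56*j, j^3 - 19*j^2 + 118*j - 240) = j - 8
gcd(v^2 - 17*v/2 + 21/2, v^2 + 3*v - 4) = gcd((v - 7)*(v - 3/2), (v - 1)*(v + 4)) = 1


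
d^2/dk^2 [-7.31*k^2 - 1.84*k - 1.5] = -14.6200000000000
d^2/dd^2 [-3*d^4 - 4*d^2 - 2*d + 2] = -36*d^2 - 8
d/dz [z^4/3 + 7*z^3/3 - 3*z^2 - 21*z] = 4*z^3/3 + 7*z^2 - 6*z - 21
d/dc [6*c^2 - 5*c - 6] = 12*c - 5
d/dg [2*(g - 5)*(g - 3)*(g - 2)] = 6*g^2 - 40*g + 62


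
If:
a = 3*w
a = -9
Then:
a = -9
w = -3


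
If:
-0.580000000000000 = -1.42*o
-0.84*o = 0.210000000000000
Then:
No Solution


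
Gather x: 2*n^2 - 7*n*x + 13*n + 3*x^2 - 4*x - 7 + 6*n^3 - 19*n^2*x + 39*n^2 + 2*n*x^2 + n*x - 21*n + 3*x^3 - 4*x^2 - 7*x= 6*n^3 + 41*n^2 - 8*n + 3*x^3 + x^2*(2*n - 1) + x*(-19*n^2 - 6*n - 11) - 7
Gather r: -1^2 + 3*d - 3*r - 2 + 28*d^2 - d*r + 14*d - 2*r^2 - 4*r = 28*d^2 + 17*d - 2*r^2 + r*(-d - 7) - 3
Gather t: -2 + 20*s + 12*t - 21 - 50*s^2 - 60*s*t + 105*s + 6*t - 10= -50*s^2 + 125*s + t*(18 - 60*s) - 33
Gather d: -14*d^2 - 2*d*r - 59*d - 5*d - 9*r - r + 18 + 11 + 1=-14*d^2 + d*(-2*r - 64) - 10*r + 30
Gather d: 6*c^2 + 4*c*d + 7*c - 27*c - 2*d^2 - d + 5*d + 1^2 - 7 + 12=6*c^2 - 20*c - 2*d^2 + d*(4*c + 4) + 6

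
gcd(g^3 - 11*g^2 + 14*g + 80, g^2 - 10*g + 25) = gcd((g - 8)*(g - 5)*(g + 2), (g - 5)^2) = g - 5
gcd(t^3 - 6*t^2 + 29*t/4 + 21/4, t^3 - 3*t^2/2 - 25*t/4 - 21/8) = t^2 - 3*t - 7/4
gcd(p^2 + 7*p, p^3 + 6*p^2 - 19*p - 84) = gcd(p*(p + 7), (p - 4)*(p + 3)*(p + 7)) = p + 7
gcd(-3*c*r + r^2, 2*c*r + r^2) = r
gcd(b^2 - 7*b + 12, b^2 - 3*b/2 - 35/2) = 1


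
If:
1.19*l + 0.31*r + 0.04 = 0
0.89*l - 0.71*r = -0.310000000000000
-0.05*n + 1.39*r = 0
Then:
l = -0.11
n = 8.27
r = 0.30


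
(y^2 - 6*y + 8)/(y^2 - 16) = (y - 2)/(y + 4)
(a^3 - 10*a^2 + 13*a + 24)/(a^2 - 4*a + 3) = (a^2 - 7*a - 8)/(a - 1)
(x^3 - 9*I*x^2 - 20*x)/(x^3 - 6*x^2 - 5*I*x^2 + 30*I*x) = (x - 4*I)/(x - 6)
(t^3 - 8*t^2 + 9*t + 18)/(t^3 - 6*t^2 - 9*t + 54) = (t + 1)/(t + 3)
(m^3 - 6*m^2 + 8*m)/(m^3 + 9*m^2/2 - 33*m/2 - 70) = 2*m*(m - 2)/(2*m^2 + 17*m + 35)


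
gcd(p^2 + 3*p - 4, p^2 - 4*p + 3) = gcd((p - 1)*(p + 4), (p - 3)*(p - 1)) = p - 1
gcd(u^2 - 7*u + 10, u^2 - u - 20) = u - 5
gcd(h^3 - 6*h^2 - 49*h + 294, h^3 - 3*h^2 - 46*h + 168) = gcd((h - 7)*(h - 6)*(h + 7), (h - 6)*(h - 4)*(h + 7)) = h^2 + h - 42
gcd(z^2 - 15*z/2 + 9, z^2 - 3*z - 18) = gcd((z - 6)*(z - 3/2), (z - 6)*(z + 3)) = z - 6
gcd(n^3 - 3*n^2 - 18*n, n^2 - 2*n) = n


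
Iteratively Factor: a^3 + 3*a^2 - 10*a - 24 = (a + 4)*(a^2 - a - 6) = (a + 2)*(a + 4)*(a - 3)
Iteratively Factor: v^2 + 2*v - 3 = (v + 3)*(v - 1)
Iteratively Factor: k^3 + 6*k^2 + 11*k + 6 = (k + 1)*(k^2 + 5*k + 6) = (k + 1)*(k + 2)*(k + 3)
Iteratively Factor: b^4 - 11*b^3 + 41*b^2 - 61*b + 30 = (b - 3)*(b^3 - 8*b^2 + 17*b - 10) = (b - 3)*(b - 2)*(b^2 - 6*b + 5) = (b - 5)*(b - 3)*(b - 2)*(b - 1)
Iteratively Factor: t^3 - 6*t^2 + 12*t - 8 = (t - 2)*(t^2 - 4*t + 4) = (t - 2)^2*(t - 2)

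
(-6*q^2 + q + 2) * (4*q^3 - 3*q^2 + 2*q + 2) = -24*q^5 + 22*q^4 - 7*q^3 - 16*q^2 + 6*q + 4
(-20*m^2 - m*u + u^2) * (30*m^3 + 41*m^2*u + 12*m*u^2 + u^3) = -600*m^5 - 850*m^4*u - 251*m^3*u^2 + 9*m^2*u^3 + 11*m*u^4 + u^5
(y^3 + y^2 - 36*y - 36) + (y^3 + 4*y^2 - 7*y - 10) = 2*y^3 + 5*y^2 - 43*y - 46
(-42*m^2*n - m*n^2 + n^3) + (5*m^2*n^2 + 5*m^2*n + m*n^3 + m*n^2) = 5*m^2*n^2 - 37*m^2*n + m*n^3 + n^3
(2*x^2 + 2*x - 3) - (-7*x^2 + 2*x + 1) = 9*x^2 - 4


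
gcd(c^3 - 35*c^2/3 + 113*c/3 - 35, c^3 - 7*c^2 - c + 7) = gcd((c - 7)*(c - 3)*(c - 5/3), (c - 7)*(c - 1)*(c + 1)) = c - 7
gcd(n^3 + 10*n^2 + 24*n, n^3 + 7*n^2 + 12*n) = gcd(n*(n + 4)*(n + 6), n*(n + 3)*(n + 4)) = n^2 + 4*n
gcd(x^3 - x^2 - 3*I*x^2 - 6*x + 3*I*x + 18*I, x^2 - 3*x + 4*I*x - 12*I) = x - 3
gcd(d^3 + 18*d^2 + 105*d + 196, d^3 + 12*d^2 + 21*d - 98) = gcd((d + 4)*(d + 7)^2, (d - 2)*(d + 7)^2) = d^2 + 14*d + 49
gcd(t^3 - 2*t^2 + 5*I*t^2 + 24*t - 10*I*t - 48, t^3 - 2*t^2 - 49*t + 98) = t - 2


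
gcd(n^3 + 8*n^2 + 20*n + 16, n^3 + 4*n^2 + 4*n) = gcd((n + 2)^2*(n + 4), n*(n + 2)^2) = n^2 + 4*n + 4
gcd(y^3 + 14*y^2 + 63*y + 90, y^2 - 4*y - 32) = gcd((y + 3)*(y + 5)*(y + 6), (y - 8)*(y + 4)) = 1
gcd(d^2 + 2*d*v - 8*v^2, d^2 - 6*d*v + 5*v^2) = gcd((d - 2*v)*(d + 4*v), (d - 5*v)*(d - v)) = 1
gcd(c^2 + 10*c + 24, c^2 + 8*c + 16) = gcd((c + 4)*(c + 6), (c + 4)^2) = c + 4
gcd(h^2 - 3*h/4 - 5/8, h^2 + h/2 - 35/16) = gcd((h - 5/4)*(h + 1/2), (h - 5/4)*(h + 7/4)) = h - 5/4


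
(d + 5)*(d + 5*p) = d^2 + 5*d*p + 5*d + 25*p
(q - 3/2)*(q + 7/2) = q^2 + 2*q - 21/4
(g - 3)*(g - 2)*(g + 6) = g^3 + g^2 - 24*g + 36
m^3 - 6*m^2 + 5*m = m*(m - 5)*(m - 1)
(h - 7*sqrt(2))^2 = h^2 - 14*sqrt(2)*h + 98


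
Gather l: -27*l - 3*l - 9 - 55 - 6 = -30*l - 70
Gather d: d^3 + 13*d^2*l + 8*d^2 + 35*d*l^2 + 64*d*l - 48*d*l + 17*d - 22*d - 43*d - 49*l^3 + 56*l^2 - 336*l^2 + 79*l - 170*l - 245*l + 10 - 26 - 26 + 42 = d^3 + d^2*(13*l + 8) + d*(35*l^2 + 16*l - 48) - 49*l^3 - 280*l^2 - 336*l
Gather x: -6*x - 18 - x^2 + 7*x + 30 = -x^2 + x + 12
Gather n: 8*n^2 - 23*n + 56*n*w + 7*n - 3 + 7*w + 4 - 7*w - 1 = 8*n^2 + n*(56*w - 16)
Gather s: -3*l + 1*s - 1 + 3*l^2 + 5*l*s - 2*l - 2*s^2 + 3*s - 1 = 3*l^2 - 5*l - 2*s^2 + s*(5*l + 4) - 2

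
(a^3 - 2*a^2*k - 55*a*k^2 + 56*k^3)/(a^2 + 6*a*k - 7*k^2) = a - 8*k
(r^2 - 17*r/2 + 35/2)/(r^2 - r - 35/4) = 2*(r - 5)/(2*r + 5)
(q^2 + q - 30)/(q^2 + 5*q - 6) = (q - 5)/(q - 1)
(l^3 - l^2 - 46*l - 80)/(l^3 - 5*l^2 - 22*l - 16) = (l + 5)/(l + 1)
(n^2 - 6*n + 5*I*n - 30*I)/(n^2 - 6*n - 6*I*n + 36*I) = (n + 5*I)/(n - 6*I)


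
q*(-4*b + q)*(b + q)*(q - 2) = -4*b^2*q^2 + 8*b^2*q - 3*b*q^3 + 6*b*q^2 + q^4 - 2*q^3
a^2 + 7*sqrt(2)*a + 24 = (a + 3*sqrt(2))*(a + 4*sqrt(2))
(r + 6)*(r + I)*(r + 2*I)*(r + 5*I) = r^4 + 6*r^3 + 8*I*r^3 - 17*r^2 + 48*I*r^2 - 102*r - 10*I*r - 60*I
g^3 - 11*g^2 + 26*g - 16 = (g - 8)*(g - 2)*(g - 1)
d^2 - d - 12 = (d - 4)*(d + 3)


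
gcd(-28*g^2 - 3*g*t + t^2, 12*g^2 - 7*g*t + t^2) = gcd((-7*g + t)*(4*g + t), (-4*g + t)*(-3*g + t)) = 1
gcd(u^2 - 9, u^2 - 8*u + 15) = u - 3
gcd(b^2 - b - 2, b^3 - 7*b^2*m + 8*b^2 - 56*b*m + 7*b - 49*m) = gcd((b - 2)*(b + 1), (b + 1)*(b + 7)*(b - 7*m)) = b + 1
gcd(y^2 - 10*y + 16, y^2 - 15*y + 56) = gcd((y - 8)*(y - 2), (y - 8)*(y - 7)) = y - 8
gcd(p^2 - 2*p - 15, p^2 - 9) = p + 3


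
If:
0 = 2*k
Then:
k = 0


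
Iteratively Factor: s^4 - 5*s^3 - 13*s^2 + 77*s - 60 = (s - 5)*(s^3 - 13*s + 12) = (s - 5)*(s - 1)*(s^2 + s - 12) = (s - 5)*(s - 1)*(s + 4)*(s - 3)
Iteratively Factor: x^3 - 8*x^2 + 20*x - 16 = (x - 2)*(x^2 - 6*x + 8) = (x - 2)^2*(x - 4)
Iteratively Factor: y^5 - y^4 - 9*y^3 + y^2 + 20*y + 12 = (y - 3)*(y^4 + 2*y^3 - 3*y^2 - 8*y - 4) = (y - 3)*(y + 1)*(y^3 + y^2 - 4*y - 4) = (y - 3)*(y + 1)^2*(y^2 - 4) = (y - 3)*(y + 1)^2*(y + 2)*(y - 2)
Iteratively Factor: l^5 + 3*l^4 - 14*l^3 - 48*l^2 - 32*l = (l)*(l^4 + 3*l^3 - 14*l^2 - 48*l - 32) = l*(l + 4)*(l^3 - l^2 - 10*l - 8) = l*(l + 2)*(l + 4)*(l^2 - 3*l - 4) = l*(l + 1)*(l + 2)*(l + 4)*(l - 4)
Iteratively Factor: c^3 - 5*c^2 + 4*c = (c - 4)*(c^2 - c) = (c - 4)*(c - 1)*(c)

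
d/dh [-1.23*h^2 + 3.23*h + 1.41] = 3.23 - 2.46*h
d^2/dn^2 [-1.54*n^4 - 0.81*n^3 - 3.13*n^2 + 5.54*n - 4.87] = -18.48*n^2 - 4.86*n - 6.26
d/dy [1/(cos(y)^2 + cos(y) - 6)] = (2*cos(y) + 1)*sin(y)/(cos(y)^2 + cos(y) - 6)^2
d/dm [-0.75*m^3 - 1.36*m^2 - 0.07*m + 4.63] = -2.25*m^2 - 2.72*m - 0.07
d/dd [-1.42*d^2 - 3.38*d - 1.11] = -2.84*d - 3.38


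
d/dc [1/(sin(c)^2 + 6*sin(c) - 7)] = -2*(sin(c) + 3)*cos(c)/(sin(c)^2 + 6*sin(c) - 7)^2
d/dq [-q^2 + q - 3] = 1 - 2*q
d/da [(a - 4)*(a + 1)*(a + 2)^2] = 4*a^3 + 3*a^2 - 24*a - 28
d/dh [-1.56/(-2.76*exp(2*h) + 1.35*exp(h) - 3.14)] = (2.106 - 8.6112*exp(h))*exp(h)/(2.76*exp(2*h) - 1.35*exp(h) + 3.14)^2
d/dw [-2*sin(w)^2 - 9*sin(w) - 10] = -(4*sin(w) + 9)*cos(w)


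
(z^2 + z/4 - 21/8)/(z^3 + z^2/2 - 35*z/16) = 2*(2*z - 3)/(z*(4*z - 5))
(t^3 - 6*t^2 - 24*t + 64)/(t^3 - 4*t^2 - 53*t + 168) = (t^2 + 2*t - 8)/(t^2 + 4*t - 21)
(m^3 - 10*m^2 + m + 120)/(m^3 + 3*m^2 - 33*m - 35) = (m^2 - 5*m - 24)/(m^2 + 8*m + 7)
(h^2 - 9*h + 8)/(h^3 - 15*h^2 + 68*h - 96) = (h - 1)/(h^2 - 7*h + 12)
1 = 1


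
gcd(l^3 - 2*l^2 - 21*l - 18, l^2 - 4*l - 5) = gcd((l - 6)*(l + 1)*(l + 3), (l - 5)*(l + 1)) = l + 1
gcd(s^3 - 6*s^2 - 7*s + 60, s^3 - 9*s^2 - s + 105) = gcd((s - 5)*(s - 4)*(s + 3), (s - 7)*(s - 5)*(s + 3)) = s^2 - 2*s - 15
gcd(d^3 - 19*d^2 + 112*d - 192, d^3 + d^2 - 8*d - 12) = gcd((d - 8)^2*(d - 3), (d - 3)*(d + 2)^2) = d - 3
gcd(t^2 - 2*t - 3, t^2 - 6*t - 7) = t + 1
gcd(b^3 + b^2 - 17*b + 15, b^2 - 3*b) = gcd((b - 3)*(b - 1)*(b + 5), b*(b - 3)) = b - 3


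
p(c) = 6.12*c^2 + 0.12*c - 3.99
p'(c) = 12.24*c + 0.12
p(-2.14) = 23.78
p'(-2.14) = -26.07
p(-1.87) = 17.19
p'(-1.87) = -22.77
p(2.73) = 41.95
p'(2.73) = 33.54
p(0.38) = -3.06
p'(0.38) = 4.77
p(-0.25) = -3.64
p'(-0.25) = -2.94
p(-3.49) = 70.13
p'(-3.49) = -42.60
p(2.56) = 36.43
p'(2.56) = 31.45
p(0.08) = -3.94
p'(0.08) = 1.10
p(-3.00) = 50.73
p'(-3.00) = -36.60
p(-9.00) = 490.65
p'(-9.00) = -110.04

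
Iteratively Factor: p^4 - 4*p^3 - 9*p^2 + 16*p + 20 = (p + 2)*(p^3 - 6*p^2 + 3*p + 10) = (p - 2)*(p + 2)*(p^2 - 4*p - 5) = (p - 2)*(p + 1)*(p + 2)*(p - 5)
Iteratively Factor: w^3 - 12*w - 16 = (w + 2)*(w^2 - 2*w - 8) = (w - 4)*(w + 2)*(w + 2)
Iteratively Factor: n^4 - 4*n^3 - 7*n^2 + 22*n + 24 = (n - 4)*(n^3 - 7*n - 6) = (n - 4)*(n - 3)*(n^2 + 3*n + 2) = (n - 4)*(n - 3)*(n + 2)*(n + 1)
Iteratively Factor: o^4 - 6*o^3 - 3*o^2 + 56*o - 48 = (o + 3)*(o^3 - 9*o^2 + 24*o - 16) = (o - 1)*(o + 3)*(o^2 - 8*o + 16) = (o - 4)*(o - 1)*(o + 3)*(o - 4)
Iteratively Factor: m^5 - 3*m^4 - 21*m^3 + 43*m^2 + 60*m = (m - 5)*(m^4 + 2*m^3 - 11*m^2 - 12*m) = m*(m - 5)*(m^3 + 2*m^2 - 11*m - 12) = m*(m - 5)*(m - 3)*(m^2 + 5*m + 4) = m*(m - 5)*(m - 3)*(m + 1)*(m + 4)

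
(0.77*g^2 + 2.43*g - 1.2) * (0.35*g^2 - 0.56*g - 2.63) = 0.2695*g^4 + 0.4193*g^3 - 3.8059*g^2 - 5.7189*g + 3.156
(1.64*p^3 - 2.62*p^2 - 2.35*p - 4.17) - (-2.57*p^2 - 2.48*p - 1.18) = 1.64*p^3 - 0.0500000000000003*p^2 + 0.13*p - 2.99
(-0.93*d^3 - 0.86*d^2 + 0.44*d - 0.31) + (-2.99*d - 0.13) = -0.93*d^3 - 0.86*d^2 - 2.55*d - 0.44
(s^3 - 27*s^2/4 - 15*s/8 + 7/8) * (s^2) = s^5 - 27*s^4/4 - 15*s^3/8 + 7*s^2/8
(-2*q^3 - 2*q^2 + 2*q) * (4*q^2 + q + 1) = -8*q^5 - 10*q^4 + 4*q^3 + 2*q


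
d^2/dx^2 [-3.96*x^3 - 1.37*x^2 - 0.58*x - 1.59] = -23.76*x - 2.74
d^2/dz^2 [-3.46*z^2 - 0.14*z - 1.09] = -6.92000000000000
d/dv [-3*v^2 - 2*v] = -6*v - 2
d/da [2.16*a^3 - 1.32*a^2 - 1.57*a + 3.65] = 6.48*a^2 - 2.64*a - 1.57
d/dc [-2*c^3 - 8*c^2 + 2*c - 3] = -6*c^2 - 16*c + 2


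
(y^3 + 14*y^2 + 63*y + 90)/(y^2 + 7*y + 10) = (y^2 + 9*y + 18)/(y + 2)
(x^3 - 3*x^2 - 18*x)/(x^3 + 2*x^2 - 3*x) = (x - 6)/(x - 1)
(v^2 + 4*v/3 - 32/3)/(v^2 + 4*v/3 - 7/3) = (3*v^2 + 4*v - 32)/(3*v^2 + 4*v - 7)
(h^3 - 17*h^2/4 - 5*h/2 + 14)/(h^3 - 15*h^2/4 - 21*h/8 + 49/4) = 2*(h - 4)/(2*h - 7)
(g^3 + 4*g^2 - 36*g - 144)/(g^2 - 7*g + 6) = (g^2 + 10*g + 24)/(g - 1)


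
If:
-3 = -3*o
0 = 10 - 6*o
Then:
No Solution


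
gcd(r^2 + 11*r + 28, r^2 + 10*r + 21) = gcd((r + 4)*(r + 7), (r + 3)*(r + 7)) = r + 7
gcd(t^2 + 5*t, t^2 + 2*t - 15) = t + 5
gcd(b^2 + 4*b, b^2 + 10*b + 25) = 1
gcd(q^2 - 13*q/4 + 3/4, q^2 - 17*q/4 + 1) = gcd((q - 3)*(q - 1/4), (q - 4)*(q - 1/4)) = q - 1/4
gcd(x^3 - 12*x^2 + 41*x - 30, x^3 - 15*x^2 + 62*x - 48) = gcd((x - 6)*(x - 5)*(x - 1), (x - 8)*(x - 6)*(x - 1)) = x^2 - 7*x + 6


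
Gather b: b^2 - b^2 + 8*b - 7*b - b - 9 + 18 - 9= 0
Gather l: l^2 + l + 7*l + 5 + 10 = l^2 + 8*l + 15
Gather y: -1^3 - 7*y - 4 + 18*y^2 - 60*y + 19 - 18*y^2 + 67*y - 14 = 0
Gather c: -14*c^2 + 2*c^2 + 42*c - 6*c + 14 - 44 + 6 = -12*c^2 + 36*c - 24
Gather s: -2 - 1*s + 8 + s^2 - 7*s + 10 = s^2 - 8*s + 16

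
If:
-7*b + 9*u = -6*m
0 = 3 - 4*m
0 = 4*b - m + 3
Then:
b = -9/16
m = 3/4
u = -15/16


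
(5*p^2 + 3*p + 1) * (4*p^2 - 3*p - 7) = 20*p^4 - 3*p^3 - 40*p^2 - 24*p - 7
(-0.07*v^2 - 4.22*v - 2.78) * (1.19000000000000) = -0.0833*v^2 - 5.0218*v - 3.3082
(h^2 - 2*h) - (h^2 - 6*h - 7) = 4*h + 7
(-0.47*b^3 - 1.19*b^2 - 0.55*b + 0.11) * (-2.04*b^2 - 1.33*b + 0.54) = 0.9588*b^5 + 3.0527*b^4 + 2.4509*b^3 - 0.1355*b^2 - 0.4433*b + 0.0594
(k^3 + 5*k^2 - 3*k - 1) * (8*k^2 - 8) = 8*k^5 + 40*k^4 - 32*k^3 - 48*k^2 + 24*k + 8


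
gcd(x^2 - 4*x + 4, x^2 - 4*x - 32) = 1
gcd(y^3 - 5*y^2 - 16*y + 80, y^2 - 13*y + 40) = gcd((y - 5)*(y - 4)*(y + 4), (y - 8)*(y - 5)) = y - 5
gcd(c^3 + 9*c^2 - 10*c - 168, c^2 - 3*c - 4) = c - 4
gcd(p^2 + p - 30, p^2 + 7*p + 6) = p + 6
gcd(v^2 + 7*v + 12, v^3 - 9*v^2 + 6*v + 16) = 1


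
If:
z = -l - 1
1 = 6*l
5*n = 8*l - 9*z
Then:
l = 1/6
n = 71/30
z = -7/6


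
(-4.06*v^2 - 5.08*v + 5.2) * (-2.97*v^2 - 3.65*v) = 12.0582*v^4 + 29.9066*v^3 + 3.098*v^2 - 18.98*v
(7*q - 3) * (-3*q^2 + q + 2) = -21*q^3 + 16*q^2 + 11*q - 6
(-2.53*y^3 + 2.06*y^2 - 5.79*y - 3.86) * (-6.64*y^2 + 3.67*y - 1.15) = 16.7992*y^5 - 22.9635*y^4 + 48.9153*y^3 + 2.0121*y^2 - 7.5077*y + 4.439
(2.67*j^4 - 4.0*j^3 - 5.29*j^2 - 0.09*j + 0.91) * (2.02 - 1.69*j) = -4.5123*j^5 + 12.1534*j^4 + 0.860099999999999*j^3 - 10.5337*j^2 - 1.7197*j + 1.8382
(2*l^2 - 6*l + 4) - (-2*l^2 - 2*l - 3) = 4*l^2 - 4*l + 7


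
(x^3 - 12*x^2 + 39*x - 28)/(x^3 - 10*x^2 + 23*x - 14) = (x - 4)/(x - 2)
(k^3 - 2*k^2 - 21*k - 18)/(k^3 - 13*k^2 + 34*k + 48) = (k + 3)/(k - 8)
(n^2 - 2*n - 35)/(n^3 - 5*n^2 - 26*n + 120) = (n - 7)/(n^2 - 10*n + 24)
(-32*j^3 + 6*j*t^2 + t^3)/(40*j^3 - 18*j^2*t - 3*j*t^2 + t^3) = (4*j + t)/(-5*j + t)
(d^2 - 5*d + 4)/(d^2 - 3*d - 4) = (d - 1)/(d + 1)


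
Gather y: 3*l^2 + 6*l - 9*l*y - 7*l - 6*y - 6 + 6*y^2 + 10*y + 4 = 3*l^2 - l + 6*y^2 + y*(4 - 9*l) - 2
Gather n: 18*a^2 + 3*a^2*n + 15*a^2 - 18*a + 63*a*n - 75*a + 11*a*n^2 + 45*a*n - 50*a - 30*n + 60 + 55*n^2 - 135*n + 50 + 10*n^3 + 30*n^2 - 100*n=33*a^2 - 143*a + 10*n^3 + n^2*(11*a + 85) + n*(3*a^2 + 108*a - 265) + 110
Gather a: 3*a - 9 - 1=3*a - 10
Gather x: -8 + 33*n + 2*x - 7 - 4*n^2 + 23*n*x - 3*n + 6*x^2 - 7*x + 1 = -4*n^2 + 30*n + 6*x^2 + x*(23*n - 5) - 14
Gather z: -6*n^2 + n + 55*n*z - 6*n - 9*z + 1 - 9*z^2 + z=-6*n^2 - 5*n - 9*z^2 + z*(55*n - 8) + 1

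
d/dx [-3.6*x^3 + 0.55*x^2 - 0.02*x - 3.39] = -10.8*x^2 + 1.1*x - 0.02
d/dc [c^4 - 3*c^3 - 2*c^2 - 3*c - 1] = 4*c^3 - 9*c^2 - 4*c - 3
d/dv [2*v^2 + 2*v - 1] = 4*v + 2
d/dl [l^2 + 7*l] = 2*l + 7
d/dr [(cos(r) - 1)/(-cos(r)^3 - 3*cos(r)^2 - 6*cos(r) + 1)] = 16*(-2*cos(r)^3 + 6*cos(r) + 5)*sin(r)/(27*cos(r) + 6*cos(2*r) + cos(3*r) + 2)^2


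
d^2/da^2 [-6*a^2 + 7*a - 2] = -12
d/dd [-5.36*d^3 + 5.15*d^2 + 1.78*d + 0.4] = -16.08*d^2 + 10.3*d + 1.78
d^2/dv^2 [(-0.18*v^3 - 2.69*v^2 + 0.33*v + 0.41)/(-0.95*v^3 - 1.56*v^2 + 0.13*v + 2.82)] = (4.32193*v^6 - 1.65357*v^5 + 0.405270000000005*v^4 + 92.162394*v^3 + 55.10733*v^2 - 6.213276*v + 39.404666)/(0.857375*v^9 + 4.2237*v^8 + 6.583785*v^7 - 4.994694*v^6 - 25.976379*v^5 - 18.419544*v^4 + 26.093519*v^3 + 37.074258*v^2 - 3.101436*v - 22.425768)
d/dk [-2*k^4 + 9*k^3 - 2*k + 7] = -8*k^3 + 27*k^2 - 2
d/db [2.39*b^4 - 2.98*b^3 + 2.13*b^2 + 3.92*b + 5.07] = 9.56*b^3 - 8.94*b^2 + 4.26*b + 3.92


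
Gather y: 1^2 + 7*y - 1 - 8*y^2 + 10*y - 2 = -8*y^2 + 17*y - 2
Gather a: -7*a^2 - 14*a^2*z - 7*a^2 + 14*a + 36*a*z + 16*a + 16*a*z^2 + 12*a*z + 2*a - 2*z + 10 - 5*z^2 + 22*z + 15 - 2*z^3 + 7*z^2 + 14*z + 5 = a^2*(-14*z - 14) + a*(16*z^2 + 48*z + 32) - 2*z^3 + 2*z^2 + 34*z + 30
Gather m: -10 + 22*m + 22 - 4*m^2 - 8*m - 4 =-4*m^2 + 14*m + 8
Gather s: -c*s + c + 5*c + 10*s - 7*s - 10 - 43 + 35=6*c + s*(3 - c) - 18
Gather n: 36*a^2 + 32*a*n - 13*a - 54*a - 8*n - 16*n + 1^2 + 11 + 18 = 36*a^2 - 67*a + n*(32*a - 24) + 30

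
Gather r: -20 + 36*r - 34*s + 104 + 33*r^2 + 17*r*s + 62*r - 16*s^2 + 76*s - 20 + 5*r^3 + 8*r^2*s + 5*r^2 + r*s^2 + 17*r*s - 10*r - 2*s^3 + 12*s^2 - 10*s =5*r^3 + r^2*(8*s + 38) + r*(s^2 + 34*s + 88) - 2*s^3 - 4*s^2 + 32*s + 64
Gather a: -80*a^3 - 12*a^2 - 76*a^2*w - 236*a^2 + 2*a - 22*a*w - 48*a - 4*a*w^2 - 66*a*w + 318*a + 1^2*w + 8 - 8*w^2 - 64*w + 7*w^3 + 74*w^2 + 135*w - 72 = -80*a^3 + a^2*(-76*w - 248) + a*(-4*w^2 - 88*w + 272) + 7*w^3 + 66*w^2 + 72*w - 64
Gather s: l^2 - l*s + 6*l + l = l^2 - l*s + 7*l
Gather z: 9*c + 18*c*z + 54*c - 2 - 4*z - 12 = 63*c + z*(18*c - 4) - 14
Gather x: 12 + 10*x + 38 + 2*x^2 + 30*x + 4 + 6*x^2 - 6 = 8*x^2 + 40*x + 48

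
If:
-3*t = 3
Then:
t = -1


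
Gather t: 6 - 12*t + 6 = 12 - 12*t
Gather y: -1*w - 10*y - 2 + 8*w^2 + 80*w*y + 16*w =8*w^2 + 15*w + y*(80*w - 10) - 2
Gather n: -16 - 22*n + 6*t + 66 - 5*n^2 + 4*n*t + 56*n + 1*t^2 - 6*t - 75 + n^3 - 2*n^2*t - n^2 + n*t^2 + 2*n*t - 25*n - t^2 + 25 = n^3 + n^2*(-2*t - 6) + n*(t^2 + 6*t + 9)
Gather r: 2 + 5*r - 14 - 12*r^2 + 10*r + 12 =-12*r^2 + 15*r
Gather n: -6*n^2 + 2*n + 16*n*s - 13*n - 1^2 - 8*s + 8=-6*n^2 + n*(16*s - 11) - 8*s + 7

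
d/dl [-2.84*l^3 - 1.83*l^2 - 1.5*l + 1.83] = -8.52*l^2 - 3.66*l - 1.5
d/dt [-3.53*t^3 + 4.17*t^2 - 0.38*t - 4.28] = -10.59*t^2 + 8.34*t - 0.38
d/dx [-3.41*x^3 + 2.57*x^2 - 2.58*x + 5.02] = -10.23*x^2 + 5.14*x - 2.58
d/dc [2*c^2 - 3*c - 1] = 4*c - 3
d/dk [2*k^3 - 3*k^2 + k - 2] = 6*k^2 - 6*k + 1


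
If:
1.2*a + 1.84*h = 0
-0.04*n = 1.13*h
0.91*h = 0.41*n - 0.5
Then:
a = 0.06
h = -0.04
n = 1.13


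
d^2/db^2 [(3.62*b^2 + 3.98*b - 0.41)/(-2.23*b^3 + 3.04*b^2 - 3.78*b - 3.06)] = (-36.003796*b^6 - 118.752852*b^5 + 369.440532*b^4 + 211.697232*b^3 + 167.32722*b^2 - 267.196212*b + 43.62372)/(11.089567*b^9 - 45.352848*b^8 + 118.21899*b^7 - 136.195498*b^6 + 75.923028*b^5 + 109.291464*b^4 - 94.325796*b^3 + 45.77148*b^2 + 106.183224*b + 28.652616)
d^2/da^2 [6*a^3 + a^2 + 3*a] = 36*a + 2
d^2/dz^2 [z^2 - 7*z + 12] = 2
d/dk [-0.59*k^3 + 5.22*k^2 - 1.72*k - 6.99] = -1.77*k^2 + 10.44*k - 1.72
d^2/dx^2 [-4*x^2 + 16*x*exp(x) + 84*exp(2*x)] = 16*x*exp(x) + 336*exp(2*x) + 32*exp(x) - 8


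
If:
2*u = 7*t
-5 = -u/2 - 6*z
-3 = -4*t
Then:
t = 3/4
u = 21/8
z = 59/96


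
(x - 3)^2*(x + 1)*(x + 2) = x^4 - 3*x^3 - 7*x^2 + 15*x + 18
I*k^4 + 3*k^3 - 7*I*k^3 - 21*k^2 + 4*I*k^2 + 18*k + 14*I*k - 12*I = (k - 6)*(k - 2*I)*(k - I)*(I*k - I)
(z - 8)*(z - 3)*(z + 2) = z^3 - 9*z^2 + 2*z + 48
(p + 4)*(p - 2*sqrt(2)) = p^2 - 2*sqrt(2)*p + 4*p - 8*sqrt(2)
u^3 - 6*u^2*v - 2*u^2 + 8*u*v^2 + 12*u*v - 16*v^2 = (u - 2)*(u - 4*v)*(u - 2*v)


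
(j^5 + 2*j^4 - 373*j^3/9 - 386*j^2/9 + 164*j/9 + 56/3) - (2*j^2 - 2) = j^5 + 2*j^4 - 373*j^3/9 - 404*j^2/9 + 164*j/9 + 62/3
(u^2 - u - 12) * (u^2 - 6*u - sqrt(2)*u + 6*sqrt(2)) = u^4 - 7*u^3 - sqrt(2)*u^3 - 6*u^2 + 7*sqrt(2)*u^2 + 6*sqrt(2)*u + 72*u - 72*sqrt(2)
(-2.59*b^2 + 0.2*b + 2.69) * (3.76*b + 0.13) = -9.7384*b^3 + 0.4153*b^2 + 10.1404*b + 0.3497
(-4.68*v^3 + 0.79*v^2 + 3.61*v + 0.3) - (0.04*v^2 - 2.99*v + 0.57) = -4.68*v^3 + 0.75*v^2 + 6.6*v - 0.27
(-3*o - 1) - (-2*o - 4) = 3 - o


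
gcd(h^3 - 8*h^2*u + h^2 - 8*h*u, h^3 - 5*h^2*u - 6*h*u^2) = h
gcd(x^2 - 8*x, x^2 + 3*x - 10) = 1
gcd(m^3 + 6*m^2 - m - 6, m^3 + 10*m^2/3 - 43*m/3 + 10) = m^2 + 5*m - 6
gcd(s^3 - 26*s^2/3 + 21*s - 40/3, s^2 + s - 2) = s - 1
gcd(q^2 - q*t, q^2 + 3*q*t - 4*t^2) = q - t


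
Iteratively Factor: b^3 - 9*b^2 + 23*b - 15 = (b - 1)*(b^2 - 8*b + 15) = (b - 5)*(b - 1)*(b - 3)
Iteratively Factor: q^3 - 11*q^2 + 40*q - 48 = (q - 4)*(q^2 - 7*q + 12) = (q - 4)^2*(q - 3)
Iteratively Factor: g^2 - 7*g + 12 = (g - 4)*(g - 3)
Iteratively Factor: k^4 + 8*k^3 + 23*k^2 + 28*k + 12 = (k + 3)*(k^3 + 5*k^2 + 8*k + 4) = (k + 1)*(k + 3)*(k^2 + 4*k + 4) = (k + 1)*(k + 2)*(k + 3)*(k + 2)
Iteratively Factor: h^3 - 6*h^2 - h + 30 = (h - 5)*(h^2 - h - 6) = (h - 5)*(h - 3)*(h + 2)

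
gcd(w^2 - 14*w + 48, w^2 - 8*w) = w - 8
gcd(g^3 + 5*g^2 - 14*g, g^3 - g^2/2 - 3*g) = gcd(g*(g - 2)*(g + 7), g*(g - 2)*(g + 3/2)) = g^2 - 2*g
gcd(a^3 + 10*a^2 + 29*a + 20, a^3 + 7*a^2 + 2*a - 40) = a^2 + 9*a + 20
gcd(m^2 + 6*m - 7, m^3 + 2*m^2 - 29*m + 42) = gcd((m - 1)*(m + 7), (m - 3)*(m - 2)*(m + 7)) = m + 7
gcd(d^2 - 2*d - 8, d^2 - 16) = d - 4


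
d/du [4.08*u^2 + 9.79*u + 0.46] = 8.16*u + 9.79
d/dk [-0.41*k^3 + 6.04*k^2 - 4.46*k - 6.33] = -1.23*k^2 + 12.08*k - 4.46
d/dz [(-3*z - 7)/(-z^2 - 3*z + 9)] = (3*z^2 + 9*z - (2*z + 3)*(3*z + 7) - 27)/(z^2 + 3*z - 9)^2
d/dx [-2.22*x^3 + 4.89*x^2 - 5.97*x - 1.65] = -6.66*x^2 + 9.78*x - 5.97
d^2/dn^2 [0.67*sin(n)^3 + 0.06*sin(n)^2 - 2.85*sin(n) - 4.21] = 2.3475*sin(n) + 1.5075*sin(3*n) + 0.12*cos(2*n)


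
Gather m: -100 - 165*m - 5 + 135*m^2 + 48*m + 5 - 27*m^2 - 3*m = 108*m^2 - 120*m - 100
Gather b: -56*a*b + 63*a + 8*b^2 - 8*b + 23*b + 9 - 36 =63*a + 8*b^2 + b*(15 - 56*a) - 27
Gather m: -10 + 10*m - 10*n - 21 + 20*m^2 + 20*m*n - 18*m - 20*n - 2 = 20*m^2 + m*(20*n - 8) - 30*n - 33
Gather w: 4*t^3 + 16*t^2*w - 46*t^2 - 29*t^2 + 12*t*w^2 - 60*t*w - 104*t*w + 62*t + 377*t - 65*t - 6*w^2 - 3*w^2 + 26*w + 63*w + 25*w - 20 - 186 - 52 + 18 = 4*t^3 - 75*t^2 + 374*t + w^2*(12*t - 9) + w*(16*t^2 - 164*t + 114) - 240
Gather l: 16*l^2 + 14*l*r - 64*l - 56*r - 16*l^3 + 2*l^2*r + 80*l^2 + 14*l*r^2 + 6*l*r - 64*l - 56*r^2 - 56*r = -16*l^3 + l^2*(2*r + 96) + l*(14*r^2 + 20*r - 128) - 56*r^2 - 112*r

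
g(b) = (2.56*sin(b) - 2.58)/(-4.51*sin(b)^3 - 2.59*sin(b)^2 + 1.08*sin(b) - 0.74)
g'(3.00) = 3.48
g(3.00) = 3.40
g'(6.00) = 1.40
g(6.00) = 2.88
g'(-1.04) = -23.86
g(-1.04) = 6.79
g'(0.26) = -7.70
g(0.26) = 2.71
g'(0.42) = -6.54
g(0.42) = 1.48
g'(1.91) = 0.17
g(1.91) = 0.03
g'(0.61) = -2.90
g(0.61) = 0.61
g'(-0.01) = 1.81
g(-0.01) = 3.47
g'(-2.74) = -0.23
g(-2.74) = 2.78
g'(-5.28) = -0.47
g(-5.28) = 0.10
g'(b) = (2.56*sin(b) - 2.58)*(13.53*sin(b)^2*cos(b) + 5.18*sin(b)*cos(b) - 1.08*cos(b))/(-4.51*sin(b)^3 - 2.59*sin(b)^2 + 1.08*sin(b) - 0.74)^2 + 2.56*cos(b)/(-4.51*sin(b)^3 - 2.59*sin(b)^2 + 1.08*sin(b) - 0.74) = (23.0912*sin(b)^3 - 28.277*sin(b)^2 - 13.3644*sin(b) + 0.892)*cos(b)/(20.3401*sin(b)^6 + 23.3618*sin(b)^5 - 3.0335*sin(b)^4 + 1.0804*sin(b)^3 + 4.9996*sin(b)^2 - 1.5984*sin(b) + 0.5476)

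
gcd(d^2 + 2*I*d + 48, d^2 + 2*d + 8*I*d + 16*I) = d + 8*I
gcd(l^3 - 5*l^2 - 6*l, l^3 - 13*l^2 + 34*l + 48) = l^2 - 5*l - 6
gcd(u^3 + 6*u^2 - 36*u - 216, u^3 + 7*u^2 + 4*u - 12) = u + 6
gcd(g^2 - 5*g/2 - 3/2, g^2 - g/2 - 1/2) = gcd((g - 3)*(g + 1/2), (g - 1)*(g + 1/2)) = g + 1/2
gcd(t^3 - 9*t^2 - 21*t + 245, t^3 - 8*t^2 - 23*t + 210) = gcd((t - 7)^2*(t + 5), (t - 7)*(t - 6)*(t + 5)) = t^2 - 2*t - 35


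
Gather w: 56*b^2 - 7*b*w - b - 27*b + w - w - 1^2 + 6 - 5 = 56*b^2 - 7*b*w - 28*b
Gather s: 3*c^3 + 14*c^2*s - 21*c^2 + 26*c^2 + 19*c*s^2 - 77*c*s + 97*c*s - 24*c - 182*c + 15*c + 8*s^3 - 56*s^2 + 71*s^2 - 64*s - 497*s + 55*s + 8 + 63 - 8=3*c^3 + 5*c^2 - 191*c + 8*s^3 + s^2*(19*c + 15) + s*(14*c^2 + 20*c - 506) + 63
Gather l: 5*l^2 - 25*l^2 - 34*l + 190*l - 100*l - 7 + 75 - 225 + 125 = -20*l^2 + 56*l - 32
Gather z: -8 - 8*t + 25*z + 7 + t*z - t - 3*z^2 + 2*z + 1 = -9*t - 3*z^2 + z*(t + 27)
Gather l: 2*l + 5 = 2*l + 5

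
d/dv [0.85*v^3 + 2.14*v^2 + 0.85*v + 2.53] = 2.55*v^2 + 4.28*v + 0.85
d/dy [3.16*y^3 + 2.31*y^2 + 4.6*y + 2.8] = 9.48*y^2 + 4.62*y + 4.6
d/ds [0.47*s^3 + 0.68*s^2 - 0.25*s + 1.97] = 1.41*s^2 + 1.36*s - 0.25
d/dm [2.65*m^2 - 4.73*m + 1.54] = 5.3*m - 4.73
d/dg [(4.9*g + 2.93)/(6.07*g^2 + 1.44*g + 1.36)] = (-29.743*g^2 - 35.5702*g + 2.4448)/(36.8449*g^4 + 17.4816*g^3 + 18.584*g^2 + 3.9168*g + 1.8496)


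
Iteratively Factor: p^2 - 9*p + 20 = (p - 4)*(p - 5)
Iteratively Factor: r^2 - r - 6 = (r + 2)*(r - 3)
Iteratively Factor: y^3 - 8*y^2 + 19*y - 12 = (y - 4)*(y^2 - 4*y + 3) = (y - 4)*(y - 1)*(y - 3)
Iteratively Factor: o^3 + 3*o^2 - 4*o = (o)*(o^2 + 3*o - 4) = o*(o + 4)*(o - 1)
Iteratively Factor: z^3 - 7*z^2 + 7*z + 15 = (z - 3)*(z^2 - 4*z - 5) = (z - 5)*(z - 3)*(z + 1)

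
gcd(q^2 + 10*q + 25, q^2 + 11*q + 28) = 1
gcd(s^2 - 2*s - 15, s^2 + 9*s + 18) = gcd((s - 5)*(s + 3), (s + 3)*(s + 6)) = s + 3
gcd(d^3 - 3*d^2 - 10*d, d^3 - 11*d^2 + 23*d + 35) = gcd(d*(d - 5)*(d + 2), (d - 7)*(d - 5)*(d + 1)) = d - 5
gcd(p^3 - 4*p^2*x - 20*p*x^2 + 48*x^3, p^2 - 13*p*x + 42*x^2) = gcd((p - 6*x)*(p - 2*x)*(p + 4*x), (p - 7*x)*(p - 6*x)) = -p + 6*x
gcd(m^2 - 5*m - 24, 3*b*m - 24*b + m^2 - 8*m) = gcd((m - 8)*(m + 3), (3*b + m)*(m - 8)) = m - 8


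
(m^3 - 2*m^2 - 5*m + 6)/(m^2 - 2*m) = (m^3 - 2*m^2 - 5*m + 6)/(m*(m - 2))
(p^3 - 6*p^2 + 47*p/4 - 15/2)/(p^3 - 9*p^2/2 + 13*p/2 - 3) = (p - 5/2)/(p - 1)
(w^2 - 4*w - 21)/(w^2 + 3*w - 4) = (w^2 - 4*w - 21)/(w^2 + 3*w - 4)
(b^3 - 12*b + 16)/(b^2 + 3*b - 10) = (b^2 + 2*b - 8)/(b + 5)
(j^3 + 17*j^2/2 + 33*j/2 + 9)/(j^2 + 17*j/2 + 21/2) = (j^2 + 7*j + 6)/(j + 7)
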